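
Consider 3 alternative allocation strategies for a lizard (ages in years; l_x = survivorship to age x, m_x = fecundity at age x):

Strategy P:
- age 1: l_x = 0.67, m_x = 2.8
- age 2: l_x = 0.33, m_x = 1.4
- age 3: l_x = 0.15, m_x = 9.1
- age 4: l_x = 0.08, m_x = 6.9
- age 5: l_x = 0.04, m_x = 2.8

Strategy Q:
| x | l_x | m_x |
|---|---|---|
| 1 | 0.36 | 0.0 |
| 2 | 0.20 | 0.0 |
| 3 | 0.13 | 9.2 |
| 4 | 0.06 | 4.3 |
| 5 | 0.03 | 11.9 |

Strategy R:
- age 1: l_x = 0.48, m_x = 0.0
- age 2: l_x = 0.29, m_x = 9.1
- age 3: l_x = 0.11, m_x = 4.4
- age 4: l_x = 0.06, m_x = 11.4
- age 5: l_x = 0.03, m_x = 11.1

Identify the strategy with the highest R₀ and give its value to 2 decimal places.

4.37

Strategy P: R₀ = 0.67×2.8 + 0.33×1.4 + 0.15×9.1 + 0.08×6.9 + 0.04×2.8 = 4.3670
Strategy Q: R₀ = 0.36×0.0 + 0.20×0.0 + 0.13×9.2 + 0.06×4.3 + 0.03×11.9 = 1.8110
Strategy R: R₀ = 0.48×0.0 + 0.29×9.1 + 0.11×4.4 + 0.06×11.4 + 0.03×11.1 = 4.1400
Highest R₀: strategy P with 4.3670.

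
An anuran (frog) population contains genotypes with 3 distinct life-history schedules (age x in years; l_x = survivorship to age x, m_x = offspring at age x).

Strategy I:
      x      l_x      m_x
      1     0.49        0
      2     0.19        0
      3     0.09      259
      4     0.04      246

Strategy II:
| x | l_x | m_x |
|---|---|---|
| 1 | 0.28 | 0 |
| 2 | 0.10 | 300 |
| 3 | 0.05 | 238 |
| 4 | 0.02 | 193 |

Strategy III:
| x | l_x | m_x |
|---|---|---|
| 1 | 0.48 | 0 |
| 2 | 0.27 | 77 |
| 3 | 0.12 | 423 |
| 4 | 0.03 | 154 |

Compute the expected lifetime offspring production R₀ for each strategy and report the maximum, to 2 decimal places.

Strategy I: R₀ = 0.49×0 + 0.19×0 + 0.09×259 + 0.04×246 = 33.1500
Strategy II: R₀ = 0.28×0 + 0.10×300 + 0.05×238 + 0.02×193 = 45.7600
Strategy III: R₀ = 0.48×0 + 0.27×77 + 0.12×423 + 0.03×154 = 76.1700
Highest R₀: strategy III with 76.1700.

76.17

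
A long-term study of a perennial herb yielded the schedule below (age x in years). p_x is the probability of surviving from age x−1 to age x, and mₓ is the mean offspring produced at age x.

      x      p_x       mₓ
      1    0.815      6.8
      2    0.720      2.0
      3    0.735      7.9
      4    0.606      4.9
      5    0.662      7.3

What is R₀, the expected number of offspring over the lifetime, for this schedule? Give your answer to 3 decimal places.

Survivorship from birth: l_x = p_1·p_2·…·p_x.
  l_1 = 0.81500
  l_2 = 0.58680
  l_3 = 0.43130
  l_4 = 0.26137
  l_5 = 0.17302
R₀ = Σ l_x mₓ:
  age 1: 0.81500 × 6.8 = 5.5420
  age 2: 0.58680 × 2.0 = 1.1736
  age 3: 0.43130 × 7.9 = 3.4073
  age 4: 0.26137 × 4.9 = 1.2807
  age 5: 0.17302 × 7.3 = 1.2630
R₀ = 5.5420 + 1.1736 + 3.4073 + 1.2807 + 1.2630 = 12.6666

12.667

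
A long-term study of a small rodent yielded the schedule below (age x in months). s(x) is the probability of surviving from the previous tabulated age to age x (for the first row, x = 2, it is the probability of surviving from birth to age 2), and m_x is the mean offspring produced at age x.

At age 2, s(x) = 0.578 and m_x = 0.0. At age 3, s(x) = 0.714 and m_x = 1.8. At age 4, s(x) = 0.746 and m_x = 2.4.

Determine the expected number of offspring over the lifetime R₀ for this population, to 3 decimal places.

1.482

Survivorship from birth: l_x = s_2·s_3·…·s_x.
  l_2 = 0.57800
  l_3 = 0.41269
  l_4 = 0.30787
R₀ = Σ l_x m_x:
  age 2: 0.57800 × 0.0 = 0.0000
  age 3: 0.41269 × 1.8 = 0.7428
  age 4: 0.30787 × 2.4 = 0.7389
R₀ = 0.0000 + 0.7428 + 0.7389 = 1.4817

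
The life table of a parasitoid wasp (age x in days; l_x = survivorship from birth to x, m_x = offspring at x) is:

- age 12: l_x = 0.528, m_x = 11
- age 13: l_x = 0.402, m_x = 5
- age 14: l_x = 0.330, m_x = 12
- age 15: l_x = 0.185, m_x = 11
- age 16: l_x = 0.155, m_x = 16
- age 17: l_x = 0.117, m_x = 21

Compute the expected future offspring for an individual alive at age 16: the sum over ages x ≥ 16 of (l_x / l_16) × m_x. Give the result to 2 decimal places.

31.85

l_16 = 0.155. Conditional survival from age 16 to x is l_x / l_16.
  x=16: (0.155/0.155) × 16 = 16.0000
  x=17: (0.117/0.155) × 21 = 15.8516
Sum = 16.0000 + 15.8516 = 31.8516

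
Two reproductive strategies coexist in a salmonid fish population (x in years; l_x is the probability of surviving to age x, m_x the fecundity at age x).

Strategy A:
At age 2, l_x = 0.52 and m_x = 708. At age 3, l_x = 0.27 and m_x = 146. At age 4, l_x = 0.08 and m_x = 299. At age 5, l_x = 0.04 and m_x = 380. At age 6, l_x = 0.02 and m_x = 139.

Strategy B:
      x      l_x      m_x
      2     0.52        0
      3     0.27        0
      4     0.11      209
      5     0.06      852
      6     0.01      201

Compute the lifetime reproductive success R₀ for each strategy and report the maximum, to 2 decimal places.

449.48

Strategy A: R₀ = 0.52×708 + 0.27×146 + 0.08×299 + 0.04×380 + 0.02×139 = 449.4800
Strategy B: R₀ = 0.52×0 + 0.27×0 + 0.11×209 + 0.06×852 + 0.01×201 = 76.1200
Highest R₀: strategy A with 449.4800.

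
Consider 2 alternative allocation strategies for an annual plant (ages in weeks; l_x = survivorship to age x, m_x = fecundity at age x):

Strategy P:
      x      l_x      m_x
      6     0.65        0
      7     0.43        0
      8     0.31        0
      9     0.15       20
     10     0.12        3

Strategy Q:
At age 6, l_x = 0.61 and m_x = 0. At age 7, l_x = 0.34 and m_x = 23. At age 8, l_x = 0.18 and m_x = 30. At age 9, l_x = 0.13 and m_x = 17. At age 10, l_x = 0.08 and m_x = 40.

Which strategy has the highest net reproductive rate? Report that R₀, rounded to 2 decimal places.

18.63

Strategy P: R₀ = 0.65×0 + 0.43×0 + 0.31×0 + 0.15×20 + 0.12×3 = 3.3600
Strategy Q: R₀ = 0.61×0 + 0.34×23 + 0.18×30 + 0.13×17 + 0.08×40 = 18.6300
Highest R₀: strategy Q with 18.6300.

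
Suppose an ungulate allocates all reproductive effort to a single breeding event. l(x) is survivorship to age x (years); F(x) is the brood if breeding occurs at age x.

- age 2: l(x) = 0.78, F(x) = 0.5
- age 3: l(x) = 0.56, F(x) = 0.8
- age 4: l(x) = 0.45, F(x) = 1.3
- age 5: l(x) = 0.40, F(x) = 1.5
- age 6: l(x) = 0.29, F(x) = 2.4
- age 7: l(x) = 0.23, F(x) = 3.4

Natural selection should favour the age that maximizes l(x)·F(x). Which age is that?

Expected offspring if breeding at age x = l(x) × F(x):
  age 2: 0.78 × 0.5 = 0.390
  age 3: 0.56 × 0.8 = 0.448
  age 4: 0.45 × 1.3 = 0.585
  age 5: 0.40 × 1.5 = 0.600
  age 6: 0.29 × 2.4 = 0.696
  age 7: 0.23 × 3.4 = 0.782
Maximum at age 7 (0.782).

7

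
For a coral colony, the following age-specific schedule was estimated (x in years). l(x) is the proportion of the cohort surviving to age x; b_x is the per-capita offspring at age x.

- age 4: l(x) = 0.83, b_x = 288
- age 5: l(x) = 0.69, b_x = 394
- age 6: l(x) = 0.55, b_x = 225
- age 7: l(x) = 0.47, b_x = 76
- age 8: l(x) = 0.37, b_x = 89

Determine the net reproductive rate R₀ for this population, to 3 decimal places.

703.300

R₀ = Σ l(x) b_x:
  age 4: 0.83 × 288 = 239.0400
  age 5: 0.69 × 394 = 271.8600
  age 6: 0.55 × 225 = 123.7500
  age 7: 0.47 × 76 = 35.7200
  age 8: 0.37 × 89 = 32.9300
R₀ = 239.0400 + 271.8600 + 123.7500 + 35.7200 + 32.9300 = 703.3000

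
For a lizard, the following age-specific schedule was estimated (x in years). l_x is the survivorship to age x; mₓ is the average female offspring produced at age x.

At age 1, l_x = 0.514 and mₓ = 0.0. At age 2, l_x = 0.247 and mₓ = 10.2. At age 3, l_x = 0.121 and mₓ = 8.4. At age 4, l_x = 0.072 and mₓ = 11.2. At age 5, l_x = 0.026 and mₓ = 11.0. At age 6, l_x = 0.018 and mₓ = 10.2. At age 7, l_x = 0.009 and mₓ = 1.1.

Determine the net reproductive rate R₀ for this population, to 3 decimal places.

R₀ = Σ l_x mₓ:
  age 1: 0.514 × 0.0 = 0.0000
  age 2: 0.247 × 10.2 = 2.5194
  age 3: 0.121 × 8.4 = 1.0164
  age 4: 0.072 × 11.2 = 0.8064
  age 5: 0.026 × 11.0 = 0.2860
  age 6: 0.018 × 10.2 = 0.1836
  age 7: 0.009 × 1.1 = 0.0099
R₀ = 0.0000 + 2.5194 + 1.0164 + 0.8064 + 0.2860 + 0.1836 + 0.0099 = 4.8217

4.822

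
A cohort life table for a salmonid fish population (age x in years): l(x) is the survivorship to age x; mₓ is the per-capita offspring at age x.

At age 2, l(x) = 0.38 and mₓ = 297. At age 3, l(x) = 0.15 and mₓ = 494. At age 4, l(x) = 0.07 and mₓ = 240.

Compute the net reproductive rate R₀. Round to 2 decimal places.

203.76

R₀ = Σ l(x) mₓ:
  age 2: 0.38 × 297 = 112.8600
  age 3: 0.15 × 494 = 74.1000
  age 4: 0.07 × 240 = 16.8000
R₀ = 112.8600 + 74.1000 + 16.8000 = 203.7600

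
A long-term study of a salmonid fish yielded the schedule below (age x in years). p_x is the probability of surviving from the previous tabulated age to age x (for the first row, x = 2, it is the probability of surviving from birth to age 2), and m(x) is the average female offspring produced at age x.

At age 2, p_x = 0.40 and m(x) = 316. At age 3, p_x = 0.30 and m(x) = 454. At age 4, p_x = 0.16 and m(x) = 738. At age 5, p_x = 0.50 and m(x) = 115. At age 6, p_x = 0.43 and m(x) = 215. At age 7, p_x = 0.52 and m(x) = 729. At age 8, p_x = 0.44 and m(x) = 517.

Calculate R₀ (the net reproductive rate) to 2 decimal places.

199.09

Survivorship from birth: l_x = p_2·p_3·…·p_x.
  l_2 = 0.40000
  l_3 = 0.12000
  l_4 = 0.01920
  l_5 = 0.00960
  l_6 = 0.00413
  l_7 = 0.00215
  l_8 = 0.00094
R₀ = Σ l_x m(x):
  age 2: 0.40000 × 316 = 126.4000
  age 3: 0.12000 × 454 = 54.4800
  age 4: 0.01920 × 738 = 14.1696
  age 5: 0.00960 × 115 = 1.1040
  age 6: 0.00413 × 215 = 0.8880
  age 7: 0.00215 × 729 = 1.5674
  age 8: 0.00094 × 517 = 0.4860
R₀ = 126.4000 + 54.4800 + 14.1696 + 1.1040 + 0.8880 + 1.5674 + 0.4860 = 199.0949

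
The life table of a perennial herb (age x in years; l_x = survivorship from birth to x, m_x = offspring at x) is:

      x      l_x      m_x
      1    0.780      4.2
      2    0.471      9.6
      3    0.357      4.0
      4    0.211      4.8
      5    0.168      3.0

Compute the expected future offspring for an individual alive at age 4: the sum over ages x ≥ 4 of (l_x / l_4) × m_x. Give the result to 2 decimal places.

l_4 = 0.211. Conditional survival from age 4 to x is l_x / l_4.
  x=4: (0.211/0.211) × 4.8 = 4.8000
  x=5: (0.168/0.211) × 3.0 = 2.3886
Sum = 4.8000 + 2.3886 = 7.1886

7.19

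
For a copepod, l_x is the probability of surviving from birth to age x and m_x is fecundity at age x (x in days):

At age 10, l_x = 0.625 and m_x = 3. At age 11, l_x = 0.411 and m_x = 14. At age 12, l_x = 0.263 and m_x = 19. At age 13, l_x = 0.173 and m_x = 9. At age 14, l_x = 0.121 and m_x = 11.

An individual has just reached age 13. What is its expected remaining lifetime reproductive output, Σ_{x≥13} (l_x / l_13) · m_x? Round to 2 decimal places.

16.69

l_13 = 0.173. Conditional survival from age 13 to x is l_x / l_13.
  x=13: (0.173/0.173) × 9 = 9.0000
  x=14: (0.121/0.173) × 11 = 7.6936
Sum = 9.0000 + 7.6936 = 16.6936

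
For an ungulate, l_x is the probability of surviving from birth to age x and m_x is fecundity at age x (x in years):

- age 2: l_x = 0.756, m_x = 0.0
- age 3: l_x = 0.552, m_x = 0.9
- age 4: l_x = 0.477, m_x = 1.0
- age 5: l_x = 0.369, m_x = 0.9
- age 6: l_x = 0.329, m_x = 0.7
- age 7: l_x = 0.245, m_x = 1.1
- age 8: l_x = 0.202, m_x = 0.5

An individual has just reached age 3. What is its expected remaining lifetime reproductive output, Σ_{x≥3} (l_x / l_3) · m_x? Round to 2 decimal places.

3.45

l_3 = 0.552. Conditional survival from age 3 to x is l_x / l_3.
  x=3: (0.552/0.552) × 0.9 = 0.9000
  x=4: (0.477/0.552) × 1.0 = 0.8641
  x=5: (0.369/0.552) × 0.9 = 0.6016
  x=6: (0.329/0.552) × 0.7 = 0.4172
  x=7: (0.245/0.552) × 1.1 = 0.4882
  x=8: (0.202/0.552) × 0.5 = 0.1830
Sum = 0.9000 + 0.8641 + 0.6016 + 0.4172 + 0.4882 + 0.1830 = 3.4542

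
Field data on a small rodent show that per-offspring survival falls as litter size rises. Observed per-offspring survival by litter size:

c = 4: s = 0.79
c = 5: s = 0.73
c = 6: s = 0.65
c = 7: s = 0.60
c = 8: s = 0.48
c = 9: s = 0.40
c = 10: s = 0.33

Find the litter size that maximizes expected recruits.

7

Expected recruits = c × s(c):
  c=4: 4 × 0.79 = 3.160
  c=5: 5 × 0.73 = 3.650
  c=6: 6 × 0.65 = 3.900
  c=7: 7 × 0.60 = 4.200
  c=8: 8 × 0.48 = 3.840
  c=9: 9 × 0.40 = 3.600
  c=10: 10 × 0.33 = 3.300
Maximum at c = 7 (4.200 recruits).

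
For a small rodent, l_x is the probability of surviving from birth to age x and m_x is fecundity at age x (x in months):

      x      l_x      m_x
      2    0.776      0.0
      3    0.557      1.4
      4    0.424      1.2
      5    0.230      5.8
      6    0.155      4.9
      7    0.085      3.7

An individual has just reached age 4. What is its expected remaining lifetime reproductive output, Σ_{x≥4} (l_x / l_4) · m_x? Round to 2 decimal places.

6.88

l_4 = 0.424. Conditional survival from age 4 to x is l_x / l_4.
  x=4: (0.424/0.424) × 1.2 = 1.2000
  x=5: (0.230/0.424) × 5.8 = 3.1462
  x=6: (0.155/0.424) × 4.9 = 1.7913
  x=7: (0.085/0.424) × 3.7 = 0.7417
Sum = 1.2000 + 3.1462 + 1.7913 + 0.7417 = 6.8792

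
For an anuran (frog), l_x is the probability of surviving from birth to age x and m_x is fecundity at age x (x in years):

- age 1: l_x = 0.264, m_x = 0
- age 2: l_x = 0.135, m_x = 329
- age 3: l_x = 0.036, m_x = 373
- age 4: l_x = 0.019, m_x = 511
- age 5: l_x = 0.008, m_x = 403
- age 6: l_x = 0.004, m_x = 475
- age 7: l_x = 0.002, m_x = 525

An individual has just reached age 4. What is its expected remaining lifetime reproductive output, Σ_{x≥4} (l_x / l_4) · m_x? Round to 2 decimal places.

835.95

l_4 = 0.019. Conditional survival from age 4 to x is l_x / l_4.
  x=4: (0.019/0.019) × 511 = 511.0000
  x=5: (0.008/0.019) × 403 = 169.6842
  x=6: (0.004/0.019) × 475 = 100.0000
  x=7: (0.002/0.019) × 525 = 55.2632
Sum = 511.0000 + 169.6842 + 100.0000 + 55.2632 = 835.9474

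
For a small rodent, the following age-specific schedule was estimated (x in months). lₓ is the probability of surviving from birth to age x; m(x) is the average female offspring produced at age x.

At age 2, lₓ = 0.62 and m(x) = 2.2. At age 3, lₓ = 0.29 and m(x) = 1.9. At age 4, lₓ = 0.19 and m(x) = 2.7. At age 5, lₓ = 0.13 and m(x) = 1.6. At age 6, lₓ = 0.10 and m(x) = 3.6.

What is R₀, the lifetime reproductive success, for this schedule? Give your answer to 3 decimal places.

2.996

R₀ = Σ lₓ m(x):
  age 2: 0.62 × 2.2 = 1.3640
  age 3: 0.29 × 1.9 = 0.5510
  age 4: 0.19 × 2.7 = 0.5130
  age 5: 0.13 × 1.6 = 0.2080
  age 6: 0.10 × 3.6 = 0.3600
R₀ = 1.3640 + 0.5510 + 0.5130 + 0.2080 + 0.3600 = 2.9960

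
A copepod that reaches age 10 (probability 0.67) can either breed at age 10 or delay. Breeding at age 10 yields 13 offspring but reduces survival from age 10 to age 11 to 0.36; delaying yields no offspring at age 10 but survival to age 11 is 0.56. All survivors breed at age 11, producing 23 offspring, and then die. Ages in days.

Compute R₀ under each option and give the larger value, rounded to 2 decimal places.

14.26

breed at age 10: R₀ = 0.67 × (13 + 0.36 × 23) = 0.67 × 21.2800 = 14.2576
delay to age 11: R₀ = 0.67 × (0.56 × 23) = 0.67 × 12.8800 = 8.6296
Higher: breed at age 10 (14.2576).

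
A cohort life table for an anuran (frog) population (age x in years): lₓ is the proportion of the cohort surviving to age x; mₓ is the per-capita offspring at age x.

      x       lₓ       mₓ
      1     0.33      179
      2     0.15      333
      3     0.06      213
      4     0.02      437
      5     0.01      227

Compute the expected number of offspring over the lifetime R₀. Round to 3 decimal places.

R₀ = Σ lₓ mₓ:
  age 1: 0.33 × 179 = 59.0700
  age 2: 0.15 × 333 = 49.9500
  age 3: 0.06 × 213 = 12.7800
  age 4: 0.02 × 437 = 8.7400
  age 5: 0.01 × 227 = 2.2700
R₀ = 59.0700 + 49.9500 + 12.7800 + 8.7400 + 2.2700 = 132.8100

132.810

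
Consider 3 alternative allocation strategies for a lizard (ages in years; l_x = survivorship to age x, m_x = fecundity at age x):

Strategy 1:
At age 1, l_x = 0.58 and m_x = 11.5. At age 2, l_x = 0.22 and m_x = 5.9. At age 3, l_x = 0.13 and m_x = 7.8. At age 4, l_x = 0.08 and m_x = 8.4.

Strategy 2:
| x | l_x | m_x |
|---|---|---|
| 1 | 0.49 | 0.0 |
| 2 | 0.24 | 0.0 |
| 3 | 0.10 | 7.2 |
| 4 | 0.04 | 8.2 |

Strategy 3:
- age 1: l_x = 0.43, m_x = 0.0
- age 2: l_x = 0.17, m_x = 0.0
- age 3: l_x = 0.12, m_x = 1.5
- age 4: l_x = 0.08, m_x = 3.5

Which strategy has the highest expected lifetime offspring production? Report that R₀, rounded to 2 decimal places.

Strategy 1: R₀ = 0.58×11.5 + 0.22×5.9 + 0.13×7.8 + 0.08×8.4 = 9.6540
Strategy 2: R₀ = 0.49×0.0 + 0.24×0.0 + 0.10×7.2 + 0.04×8.2 = 1.0480
Strategy 3: R₀ = 0.43×0.0 + 0.17×0.0 + 0.12×1.5 + 0.08×3.5 = 0.4600
Highest R₀: strategy 1 with 9.6540.

9.65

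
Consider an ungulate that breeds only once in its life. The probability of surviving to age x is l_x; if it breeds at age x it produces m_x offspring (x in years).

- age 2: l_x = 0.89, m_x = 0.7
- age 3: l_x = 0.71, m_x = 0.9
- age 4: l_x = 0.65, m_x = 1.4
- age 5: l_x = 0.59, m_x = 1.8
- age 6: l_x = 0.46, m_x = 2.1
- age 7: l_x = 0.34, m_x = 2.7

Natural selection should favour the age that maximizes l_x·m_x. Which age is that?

Expected offspring if breeding at age x = l_x × m_x:
  age 2: 0.89 × 0.7 = 0.623
  age 3: 0.71 × 0.9 = 0.639
  age 4: 0.65 × 1.4 = 0.910
  age 5: 0.59 × 1.8 = 1.062
  age 6: 0.46 × 2.1 = 0.966
  age 7: 0.34 × 2.7 = 0.918
Maximum at age 5 (1.062).

5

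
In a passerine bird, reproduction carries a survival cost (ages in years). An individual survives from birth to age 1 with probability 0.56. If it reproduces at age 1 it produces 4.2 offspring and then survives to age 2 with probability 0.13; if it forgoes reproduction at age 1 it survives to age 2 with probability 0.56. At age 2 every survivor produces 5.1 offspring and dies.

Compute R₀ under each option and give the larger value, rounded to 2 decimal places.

2.72

breed at age 1: R₀ = 0.56 × (4.2 + 0.13 × 5.1) = 0.56 × 4.8630 = 2.7233
delay to age 2: R₀ = 0.56 × (0.56 × 5.1) = 0.56 × 2.8560 = 1.5994
Higher: breed at age 1 (2.7233).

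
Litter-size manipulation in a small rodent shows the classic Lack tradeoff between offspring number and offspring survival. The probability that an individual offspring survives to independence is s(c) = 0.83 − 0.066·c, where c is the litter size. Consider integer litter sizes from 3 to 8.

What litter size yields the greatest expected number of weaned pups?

Expected weaned pups = c × s(c):
  c=3: 3 × 0.632 = 1.896
  c=4: 4 × 0.566 = 2.264
  c=5: 5 × 0.500 = 2.500
  c=6: 6 × 0.434 = 2.604
  c=7: 7 × 0.368 = 2.576
  c=8: 8 × 0.302 = 2.416
Maximum at c = 6 (2.604 weaned pups).

6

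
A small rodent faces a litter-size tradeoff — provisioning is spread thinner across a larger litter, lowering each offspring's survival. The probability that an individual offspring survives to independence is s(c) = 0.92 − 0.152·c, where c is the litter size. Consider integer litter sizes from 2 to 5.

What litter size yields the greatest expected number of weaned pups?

Expected weaned pups = c × s(c):
  c=2: 2 × 0.616 = 1.232
  c=3: 3 × 0.464 = 1.392
  c=4: 4 × 0.312 = 1.248
  c=5: 5 × 0.160 = 0.800
Maximum at c = 3 (1.392 weaned pups).

3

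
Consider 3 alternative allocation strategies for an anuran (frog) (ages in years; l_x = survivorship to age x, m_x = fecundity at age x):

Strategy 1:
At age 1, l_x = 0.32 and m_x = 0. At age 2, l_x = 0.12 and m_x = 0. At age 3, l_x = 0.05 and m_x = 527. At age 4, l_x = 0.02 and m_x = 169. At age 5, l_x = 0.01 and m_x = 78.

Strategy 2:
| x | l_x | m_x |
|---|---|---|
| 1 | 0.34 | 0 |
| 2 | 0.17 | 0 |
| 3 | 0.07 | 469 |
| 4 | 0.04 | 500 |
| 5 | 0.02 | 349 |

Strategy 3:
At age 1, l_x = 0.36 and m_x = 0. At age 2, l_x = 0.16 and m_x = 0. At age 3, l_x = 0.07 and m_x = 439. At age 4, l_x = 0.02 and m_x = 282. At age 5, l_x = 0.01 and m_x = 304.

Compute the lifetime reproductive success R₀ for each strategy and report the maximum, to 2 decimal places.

Strategy 1: R₀ = 0.32×0 + 0.12×0 + 0.05×527 + 0.02×169 + 0.01×78 = 30.5100
Strategy 2: R₀ = 0.34×0 + 0.17×0 + 0.07×469 + 0.04×500 + 0.02×349 = 59.8100
Strategy 3: R₀ = 0.36×0 + 0.16×0 + 0.07×439 + 0.02×282 + 0.01×304 = 39.4100
Highest R₀: strategy 2 with 59.8100.

59.81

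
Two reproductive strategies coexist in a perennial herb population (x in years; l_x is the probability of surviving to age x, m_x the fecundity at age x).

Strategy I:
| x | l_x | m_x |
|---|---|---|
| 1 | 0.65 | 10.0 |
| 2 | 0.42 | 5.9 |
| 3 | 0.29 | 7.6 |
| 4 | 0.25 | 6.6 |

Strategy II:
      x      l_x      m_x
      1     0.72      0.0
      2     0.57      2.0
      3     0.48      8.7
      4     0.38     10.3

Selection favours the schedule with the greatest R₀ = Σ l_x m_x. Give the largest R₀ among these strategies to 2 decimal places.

12.83

Strategy I: R₀ = 0.65×10.0 + 0.42×5.9 + 0.29×7.6 + 0.25×6.6 = 12.8320
Strategy II: R₀ = 0.72×0.0 + 0.57×2.0 + 0.48×8.7 + 0.38×10.3 = 9.2300
Highest R₀: strategy I with 12.8320.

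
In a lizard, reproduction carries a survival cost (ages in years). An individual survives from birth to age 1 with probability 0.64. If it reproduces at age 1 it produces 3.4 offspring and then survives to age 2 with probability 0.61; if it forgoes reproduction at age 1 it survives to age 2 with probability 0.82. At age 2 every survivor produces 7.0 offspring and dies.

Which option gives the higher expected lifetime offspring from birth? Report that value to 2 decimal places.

4.91

breed at age 1: R₀ = 0.64 × (3.4 + 0.61 × 7.0) = 0.64 × 7.6700 = 4.9088
delay to age 2: R₀ = 0.64 × (0.82 × 7.0) = 0.64 × 5.7400 = 3.6736
Higher: breed at age 1 (4.9088).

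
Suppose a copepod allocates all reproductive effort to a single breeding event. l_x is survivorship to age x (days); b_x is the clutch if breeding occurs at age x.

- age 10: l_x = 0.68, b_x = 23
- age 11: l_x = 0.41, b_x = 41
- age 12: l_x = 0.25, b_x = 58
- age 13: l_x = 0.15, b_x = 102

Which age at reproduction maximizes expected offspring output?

Expected offspring if breeding at age x = l_x × b_x:
  age 10: 0.68 × 23 = 15.640
  age 11: 0.41 × 41 = 16.810
  age 12: 0.25 × 58 = 14.500
  age 13: 0.15 × 102 = 15.300
Maximum at age 11 (16.810).

11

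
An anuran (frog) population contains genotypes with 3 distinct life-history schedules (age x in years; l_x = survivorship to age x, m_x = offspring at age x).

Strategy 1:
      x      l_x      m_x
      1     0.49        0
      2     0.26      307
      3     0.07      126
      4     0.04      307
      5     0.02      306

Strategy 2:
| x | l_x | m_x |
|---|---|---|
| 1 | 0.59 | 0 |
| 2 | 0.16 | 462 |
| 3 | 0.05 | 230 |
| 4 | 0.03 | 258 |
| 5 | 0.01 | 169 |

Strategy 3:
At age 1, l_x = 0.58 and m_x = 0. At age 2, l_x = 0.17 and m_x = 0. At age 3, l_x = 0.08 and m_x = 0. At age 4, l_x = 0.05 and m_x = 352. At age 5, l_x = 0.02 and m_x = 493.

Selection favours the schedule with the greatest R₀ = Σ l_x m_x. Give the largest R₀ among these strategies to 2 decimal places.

107.04

Strategy 1: R₀ = 0.49×0 + 0.26×307 + 0.07×126 + 0.04×307 + 0.02×306 = 107.0400
Strategy 2: R₀ = 0.59×0 + 0.16×462 + 0.05×230 + 0.03×258 + 0.01×169 = 94.8500
Strategy 3: R₀ = 0.58×0 + 0.17×0 + 0.08×0 + 0.05×352 + 0.02×493 = 27.4600
Highest R₀: strategy 1 with 107.0400.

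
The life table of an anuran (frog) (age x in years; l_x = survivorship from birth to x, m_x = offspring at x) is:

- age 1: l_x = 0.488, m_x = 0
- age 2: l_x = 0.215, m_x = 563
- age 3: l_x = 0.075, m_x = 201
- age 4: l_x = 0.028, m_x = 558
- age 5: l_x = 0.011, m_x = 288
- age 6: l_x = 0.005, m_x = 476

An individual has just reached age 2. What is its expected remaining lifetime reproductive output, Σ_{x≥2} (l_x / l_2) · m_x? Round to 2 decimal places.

731.59

l_2 = 0.215. Conditional survival from age 2 to x is l_x / l_2.
  x=2: (0.215/0.215) × 563 = 563.0000
  x=3: (0.075/0.215) × 201 = 70.1163
  x=4: (0.028/0.215) × 558 = 72.6698
  x=5: (0.011/0.215) × 288 = 14.7349
  x=6: (0.005/0.215) × 476 = 11.0698
Sum = 563.0000 + 70.1163 + 72.6698 + 14.7349 + 11.0698 = 731.5907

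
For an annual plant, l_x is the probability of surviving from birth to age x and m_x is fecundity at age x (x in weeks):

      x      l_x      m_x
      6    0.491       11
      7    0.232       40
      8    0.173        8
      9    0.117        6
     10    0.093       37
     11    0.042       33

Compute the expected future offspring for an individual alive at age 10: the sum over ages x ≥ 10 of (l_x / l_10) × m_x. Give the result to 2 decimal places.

51.90

l_10 = 0.093. Conditional survival from age 10 to x is l_x / l_10.
  x=10: (0.093/0.093) × 37 = 37.0000
  x=11: (0.042/0.093) × 33 = 14.9032
Sum = 37.0000 + 14.9032 = 51.9032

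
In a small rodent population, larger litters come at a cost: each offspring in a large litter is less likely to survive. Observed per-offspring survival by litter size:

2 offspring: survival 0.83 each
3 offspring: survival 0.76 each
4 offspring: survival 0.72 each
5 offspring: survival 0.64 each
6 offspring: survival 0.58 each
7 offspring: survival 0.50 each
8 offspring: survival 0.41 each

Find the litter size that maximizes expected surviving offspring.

Expected surviving offspring = c × s(c):
  c=2: 2 × 0.83 = 1.660
  c=3: 3 × 0.76 = 2.280
  c=4: 4 × 0.72 = 2.880
  c=5: 5 × 0.64 = 3.200
  c=6: 6 × 0.58 = 3.480
  c=7: 7 × 0.50 = 3.500
  c=8: 8 × 0.41 = 3.280
Maximum at c = 7 (3.500 surviving offspring).

7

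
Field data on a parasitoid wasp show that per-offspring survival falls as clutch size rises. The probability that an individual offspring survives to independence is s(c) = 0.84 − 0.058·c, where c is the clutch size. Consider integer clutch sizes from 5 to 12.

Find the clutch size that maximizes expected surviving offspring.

7

Expected surviving offspring = c × s(c):
  c=5: 5 × 0.550 = 2.750
  c=6: 6 × 0.492 = 2.952
  c=7: 7 × 0.434 = 3.038
  c=8: 8 × 0.376 = 3.008
  c=9: 9 × 0.318 = 2.862
  c=10: 10 × 0.260 = 2.600
  c=11: 11 × 0.202 = 2.222
  c=12: 12 × 0.144 = 1.728
Maximum at c = 7 (3.038 surviving offspring).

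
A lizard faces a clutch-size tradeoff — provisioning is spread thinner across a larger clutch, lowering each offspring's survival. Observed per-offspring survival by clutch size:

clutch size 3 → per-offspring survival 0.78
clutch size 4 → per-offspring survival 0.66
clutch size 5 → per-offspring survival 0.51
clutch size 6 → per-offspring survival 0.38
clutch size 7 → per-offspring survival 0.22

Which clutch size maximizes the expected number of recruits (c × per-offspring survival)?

4

Expected recruits = c × s(c):
  c=3: 3 × 0.78 = 2.340
  c=4: 4 × 0.66 = 2.640
  c=5: 5 × 0.51 = 2.550
  c=6: 6 × 0.38 = 2.280
  c=7: 7 × 0.22 = 1.540
Maximum at c = 4 (2.640 recruits).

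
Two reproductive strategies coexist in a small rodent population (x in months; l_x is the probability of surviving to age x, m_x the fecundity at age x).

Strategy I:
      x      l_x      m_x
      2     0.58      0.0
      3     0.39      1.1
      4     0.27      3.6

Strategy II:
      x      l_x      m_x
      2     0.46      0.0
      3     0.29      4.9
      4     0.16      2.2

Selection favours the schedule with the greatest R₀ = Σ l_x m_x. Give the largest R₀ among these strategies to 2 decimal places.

1.77

Strategy I: R₀ = 0.58×0.0 + 0.39×1.1 + 0.27×3.6 = 1.4010
Strategy II: R₀ = 0.46×0.0 + 0.29×4.9 + 0.16×2.2 = 1.7730
Highest R₀: strategy II with 1.7730.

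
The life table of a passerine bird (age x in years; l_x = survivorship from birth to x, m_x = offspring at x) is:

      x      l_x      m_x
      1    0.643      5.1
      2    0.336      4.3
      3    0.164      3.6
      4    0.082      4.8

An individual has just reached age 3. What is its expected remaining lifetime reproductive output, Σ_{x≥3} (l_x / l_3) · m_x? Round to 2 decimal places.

6.00

l_3 = 0.164. Conditional survival from age 3 to x is l_x / l_3.
  x=3: (0.164/0.164) × 3.6 = 3.6000
  x=4: (0.082/0.164) × 4.8 = 2.4000
Sum = 3.6000 + 2.4000 = 6.0000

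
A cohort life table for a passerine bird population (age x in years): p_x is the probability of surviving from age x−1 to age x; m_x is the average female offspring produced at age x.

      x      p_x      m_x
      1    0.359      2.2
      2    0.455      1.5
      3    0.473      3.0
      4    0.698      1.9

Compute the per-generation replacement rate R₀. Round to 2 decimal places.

Survivorship from birth: l_x = p_1·p_2·…·p_x.
  l_1 = 0.35900
  l_2 = 0.16334
  l_3 = 0.07726
  l_4 = 0.05393
R₀ = Σ l_x m_x:
  age 1: 0.35900 × 2.2 = 0.7898
  age 2: 0.16334 × 1.5 = 0.2450
  age 3: 0.07726 × 3.0 = 0.2318
  age 4: 0.05393 × 1.9 = 0.1025
R₀ = 0.7898 + 0.2450 + 0.2318 + 0.1025 = 1.3691

1.37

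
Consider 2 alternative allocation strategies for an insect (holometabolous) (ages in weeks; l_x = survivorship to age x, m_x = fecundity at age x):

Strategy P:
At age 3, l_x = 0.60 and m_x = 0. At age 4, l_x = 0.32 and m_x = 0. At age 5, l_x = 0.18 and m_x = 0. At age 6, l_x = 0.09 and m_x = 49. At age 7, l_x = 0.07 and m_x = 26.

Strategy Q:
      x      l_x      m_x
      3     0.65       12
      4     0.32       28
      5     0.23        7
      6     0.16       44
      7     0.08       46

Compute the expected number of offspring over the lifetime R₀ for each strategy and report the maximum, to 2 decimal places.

29.09

Strategy P: R₀ = 0.60×0 + 0.32×0 + 0.18×0 + 0.09×49 + 0.07×26 = 6.2300
Strategy Q: R₀ = 0.65×12 + 0.32×28 + 0.23×7 + 0.16×44 + 0.08×46 = 29.0900
Highest R₀: strategy Q with 29.0900.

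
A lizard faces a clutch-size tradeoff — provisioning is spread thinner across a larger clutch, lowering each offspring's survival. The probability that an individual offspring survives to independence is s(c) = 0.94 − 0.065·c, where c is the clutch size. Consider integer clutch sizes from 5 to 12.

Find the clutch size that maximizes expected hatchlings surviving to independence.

7

Expected hatchlings surviving to independence = c × s(c):
  c=5: 5 × 0.615 = 3.075
  c=6: 6 × 0.550 = 3.300
  c=7: 7 × 0.485 = 3.395
  c=8: 8 × 0.420 = 3.360
  c=9: 9 × 0.355 = 3.195
  c=10: 10 × 0.290 = 2.900
  c=11: 11 × 0.225 = 2.475
  c=12: 12 × 0.160 = 1.920
Maximum at c = 7 (3.395 hatchlings surviving to independence).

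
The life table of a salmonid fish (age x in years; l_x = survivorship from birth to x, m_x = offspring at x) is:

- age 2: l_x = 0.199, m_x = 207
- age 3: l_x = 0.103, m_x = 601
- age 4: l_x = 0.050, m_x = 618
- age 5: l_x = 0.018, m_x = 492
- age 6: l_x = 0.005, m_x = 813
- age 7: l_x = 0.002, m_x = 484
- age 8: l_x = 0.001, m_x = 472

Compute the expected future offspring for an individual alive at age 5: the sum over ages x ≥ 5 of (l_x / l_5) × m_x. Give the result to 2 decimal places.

l_5 = 0.018. Conditional survival from age 5 to x is l_x / l_5.
  x=5: (0.018/0.018) × 492 = 492.0000
  x=6: (0.005/0.018) × 813 = 225.8333
  x=7: (0.002/0.018) × 484 = 53.7778
  x=8: (0.001/0.018) × 472 = 26.2222
Sum = 492.0000 + 225.8333 + 53.7778 + 26.2222 = 797.8333

797.83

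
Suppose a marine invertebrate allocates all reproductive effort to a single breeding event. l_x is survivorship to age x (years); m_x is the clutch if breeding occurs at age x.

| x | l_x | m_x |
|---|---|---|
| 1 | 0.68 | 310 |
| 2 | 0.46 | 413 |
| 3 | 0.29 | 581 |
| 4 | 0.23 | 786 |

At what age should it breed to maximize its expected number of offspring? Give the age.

Expected offspring if breeding at age x = l_x × m_x:
  age 1: 0.68 × 310 = 210.800
  age 2: 0.46 × 413 = 189.980
  age 3: 0.29 × 581 = 168.490
  age 4: 0.23 × 786 = 180.780
Maximum at age 1 (210.800).

1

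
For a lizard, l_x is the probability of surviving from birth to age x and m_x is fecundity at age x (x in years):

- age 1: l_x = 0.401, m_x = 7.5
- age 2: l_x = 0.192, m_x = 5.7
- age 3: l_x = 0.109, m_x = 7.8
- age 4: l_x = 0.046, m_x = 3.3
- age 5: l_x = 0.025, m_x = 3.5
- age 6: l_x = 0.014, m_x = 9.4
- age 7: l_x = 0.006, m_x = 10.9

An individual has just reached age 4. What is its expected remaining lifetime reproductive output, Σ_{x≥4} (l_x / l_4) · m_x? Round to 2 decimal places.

l_4 = 0.046. Conditional survival from age 4 to x is l_x / l_4.
  x=4: (0.046/0.046) × 3.3 = 3.3000
  x=5: (0.025/0.046) × 3.5 = 1.9022
  x=6: (0.014/0.046) × 9.4 = 2.8609
  x=7: (0.006/0.046) × 10.9 = 1.4217
Sum = 3.3000 + 1.9022 + 2.8609 + 1.4217 = 9.4848

9.48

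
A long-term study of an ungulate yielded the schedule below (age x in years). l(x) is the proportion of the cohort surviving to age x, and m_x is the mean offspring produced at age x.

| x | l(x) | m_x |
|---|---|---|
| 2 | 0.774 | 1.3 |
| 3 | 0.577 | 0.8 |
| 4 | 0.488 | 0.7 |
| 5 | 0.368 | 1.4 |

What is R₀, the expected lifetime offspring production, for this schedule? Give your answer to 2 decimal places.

R₀ = Σ l(x) m_x:
  age 2: 0.774 × 1.3 = 1.0062
  age 3: 0.577 × 0.8 = 0.4616
  age 4: 0.488 × 0.7 = 0.3416
  age 5: 0.368 × 1.4 = 0.5152
R₀ = 1.0062 + 0.4616 + 0.3416 + 0.5152 = 2.3246

2.32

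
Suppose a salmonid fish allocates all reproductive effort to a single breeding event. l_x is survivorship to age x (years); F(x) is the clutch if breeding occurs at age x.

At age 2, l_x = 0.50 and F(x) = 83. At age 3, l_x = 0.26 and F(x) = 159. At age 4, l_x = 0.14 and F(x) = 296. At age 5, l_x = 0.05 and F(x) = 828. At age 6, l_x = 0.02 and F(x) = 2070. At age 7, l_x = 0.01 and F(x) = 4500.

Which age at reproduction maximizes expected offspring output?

Expected offspring if breeding at age x = l_x × F(x):
  age 2: 0.50 × 83 = 41.500
  age 3: 0.26 × 159 = 41.340
  age 4: 0.14 × 296 = 41.440
  age 5: 0.05 × 828 = 41.400
  age 6: 0.02 × 2070 = 41.400
  age 7: 0.01 × 4500 = 45.000
Maximum at age 7 (45.000).

7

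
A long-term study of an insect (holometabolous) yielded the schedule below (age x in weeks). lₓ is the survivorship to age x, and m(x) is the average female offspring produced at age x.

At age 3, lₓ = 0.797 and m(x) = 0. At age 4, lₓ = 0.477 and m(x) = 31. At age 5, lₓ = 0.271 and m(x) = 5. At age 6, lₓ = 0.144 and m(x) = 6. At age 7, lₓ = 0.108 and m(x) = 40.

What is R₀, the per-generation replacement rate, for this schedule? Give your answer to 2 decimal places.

R₀ = Σ lₓ m(x):
  age 3: 0.797 × 0 = 0.0000
  age 4: 0.477 × 31 = 14.7870
  age 5: 0.271 × 5 = 1.3550
  age 6: 0.144 × 6 = 0.8640
  age 7: 0.108 × 40 = 4.3200
R₀ = 0.0000 + 14.7870 + 1.3550 + 0.8640 + 4.3200 = 21.3260

21.33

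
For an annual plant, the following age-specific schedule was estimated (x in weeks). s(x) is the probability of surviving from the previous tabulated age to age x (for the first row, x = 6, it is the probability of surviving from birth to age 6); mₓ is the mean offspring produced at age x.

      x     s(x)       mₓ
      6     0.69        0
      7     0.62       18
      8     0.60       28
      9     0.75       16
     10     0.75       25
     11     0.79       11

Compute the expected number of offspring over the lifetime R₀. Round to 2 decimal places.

22.83

Survivorship from birth: l_x = s_6·s_7·…·s_x.
  l_6 = 0.69000
  l_7 = 0.42780
  l_8 = 0.25668
  l_9 = 0.19251
  l_10 = 0.14438
  l_11 = 0.11406
R₀ = Σ l_x mₓ:
  age 6: 0.69000 × 0 = 0.0000
  age 7: 0.42780 × 18 = 7.7004
  age 8: 0.25668 × 28 = 7.1870
  age 9: 0.19251 × 16 = 3.0802
  age 10: 0.14438 × 25 = 3.6095
  age 11: 0.11406 × 11 = 1.2547
R₀ = 0.0000 + 7.7004 + 7.1870 + 3.0802 + 3.6095 + 1.2547 = 22.8318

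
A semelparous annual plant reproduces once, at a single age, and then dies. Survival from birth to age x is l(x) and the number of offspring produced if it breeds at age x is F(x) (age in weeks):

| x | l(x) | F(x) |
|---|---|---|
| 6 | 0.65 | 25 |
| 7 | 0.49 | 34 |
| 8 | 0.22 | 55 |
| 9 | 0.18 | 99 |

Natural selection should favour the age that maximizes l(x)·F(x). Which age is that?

Expected offspring if breeding at age x = l(x) × F(x):
  age 6: 0.65 × 25 = 16.250
  age 7: 0.49 × 34 = 16.660
  age 8: 0.22 × 55 = 12.100
  age 9: 0.18 × 99 = 17.820
Maximum at age 9 (17.820).

9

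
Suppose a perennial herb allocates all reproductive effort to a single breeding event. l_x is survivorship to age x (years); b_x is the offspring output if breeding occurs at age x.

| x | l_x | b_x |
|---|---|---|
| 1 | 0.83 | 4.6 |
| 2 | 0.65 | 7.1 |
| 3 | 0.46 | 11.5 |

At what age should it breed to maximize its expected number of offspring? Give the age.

3

Expected offspring if breeding at age x = l_x × b_x:
  age 1: 0.83 × 4.6 = 3.818
  age 2: 0.65 × 7.1 = 4.615
  age 3: 0.46 × 11.5 = 5.290
Maximum at age 3 (5.290).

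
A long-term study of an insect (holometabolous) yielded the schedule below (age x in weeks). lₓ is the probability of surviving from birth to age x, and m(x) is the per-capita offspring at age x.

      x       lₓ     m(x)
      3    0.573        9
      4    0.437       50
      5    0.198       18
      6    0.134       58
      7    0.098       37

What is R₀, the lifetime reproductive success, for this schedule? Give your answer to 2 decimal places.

41.97

R₀ = Σ lₓ m(x):
  age 3: 0.573 × 9 = 5.1570
  age 4: 0.437 × 50 = 21.8500
  age 5: 0.198 × 18 = 3.5640
  age 6: 0.134 × 58 = 7.7720
  age 7: 0.098 × 37 = 3.6260
R₀ = 5.1570 + 21.8500 + 3.5640 + 7.7720 + 3.6260 = 41.9690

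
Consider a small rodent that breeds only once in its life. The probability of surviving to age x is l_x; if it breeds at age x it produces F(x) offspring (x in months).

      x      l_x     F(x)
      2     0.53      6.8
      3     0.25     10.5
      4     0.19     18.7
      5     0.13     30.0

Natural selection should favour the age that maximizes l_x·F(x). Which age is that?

Expected offspring if breeding at age x = l_x × F(x):
  age 2: 0.53 × 6.8 = 3.604
  age 3: 0.25 × 10.5 = 2.625
  age 4: 0.19 × 18.7 = 3.553
  age 5: 0.13 × 30.0 = 3.900
Maximum at age 5 (3.900).

5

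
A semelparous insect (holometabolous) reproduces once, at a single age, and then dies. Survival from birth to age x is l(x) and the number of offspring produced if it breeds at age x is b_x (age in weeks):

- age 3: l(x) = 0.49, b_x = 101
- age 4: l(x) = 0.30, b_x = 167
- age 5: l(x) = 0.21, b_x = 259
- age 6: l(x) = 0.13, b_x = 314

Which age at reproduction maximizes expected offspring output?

Expected offspring if breeding at age x = l(x) × b_x:
  age 3: 0.49 × 101 = 49.490
  age 4: 0.30 × 167 = 50.100
  age 5: 0.21 × 259 = 54.390
  age 6: 0.13 × 314 = 40.820
Maximum at age 5 (54.390).

5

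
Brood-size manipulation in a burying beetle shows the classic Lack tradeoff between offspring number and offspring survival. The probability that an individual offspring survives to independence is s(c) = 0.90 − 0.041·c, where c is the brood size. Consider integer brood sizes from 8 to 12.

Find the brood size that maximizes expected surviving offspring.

Expected surviving offspring = c × s(c):
  c=8: 8 × 0.572 = 4.576
  c=9: 9 × 0.531 = 4.779
  c=10: 10 × 0.490 = 4.900
  c=11: 11 × 0.449 = 4.939
  c=12: 12 × 0.408 = 4.896
Maximum at c = 11 (4.939 surviving offspring).

11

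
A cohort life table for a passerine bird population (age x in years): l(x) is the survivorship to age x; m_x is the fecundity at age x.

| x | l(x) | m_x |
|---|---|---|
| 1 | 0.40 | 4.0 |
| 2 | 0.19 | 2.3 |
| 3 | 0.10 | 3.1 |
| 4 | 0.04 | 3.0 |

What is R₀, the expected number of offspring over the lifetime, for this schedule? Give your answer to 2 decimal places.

R₀ = Σ l(x) m_x:
  age 1: 0.40 × 4.0 = 1.6000
  age 2: 0.19 × 2.3 = 0.4370
  age 3: 0.10 × 3.1 = 0.3100
  age 4: 0.04 × 3.0 = 0.1200
R₀ = 1.6000 + 0.4370 + 0.3100 + 0.1200 = 2.4670

2.47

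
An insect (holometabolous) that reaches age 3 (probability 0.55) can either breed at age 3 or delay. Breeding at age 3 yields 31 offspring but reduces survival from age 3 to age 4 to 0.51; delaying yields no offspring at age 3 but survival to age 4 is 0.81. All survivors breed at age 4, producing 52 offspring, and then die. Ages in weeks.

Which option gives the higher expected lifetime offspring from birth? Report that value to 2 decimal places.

31.64

breed at age 3: R₀ = 0.55 × (31 + 0.51 × 52) = 0.55 × 57.5200 = 31.6360
delay to age 4: R₀ = 0.55 × (0.81 × 52) = 0.55 × 42.1200 = 23.1660
Higher: breed at age 3 (31.6360).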